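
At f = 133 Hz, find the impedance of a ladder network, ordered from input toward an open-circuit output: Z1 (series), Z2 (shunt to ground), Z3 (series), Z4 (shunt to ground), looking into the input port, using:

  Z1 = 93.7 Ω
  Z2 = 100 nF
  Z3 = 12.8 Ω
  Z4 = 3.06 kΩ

Step 1 — Angular frequency: ω = 2π·f = 2π·133 = 835.7 rad/s.
Step 2 — Component impedances:
  Z1: Z = R = 93.7 Ω
  Z2: Z = 1/(jωC) = -j/(ω·C) = 0 - j1.197e+04 Ω
  Z3: Z = R = 12.8 Ω
  Z4: Z = R = 3060 Ω
Step 3 — Ladder network (open output): work backward from the far end, alternating series and parallel combinations. Z_in = 2976 - j740.2 Ω = 3067∠-14.0° Ω.

Z = 2976 - j740.2 Ω = 3067∠-14.0° Ω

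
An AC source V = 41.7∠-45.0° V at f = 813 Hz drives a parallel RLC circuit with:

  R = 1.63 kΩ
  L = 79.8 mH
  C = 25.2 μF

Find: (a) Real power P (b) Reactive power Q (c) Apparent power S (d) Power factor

Step 1 — Angular frequency: ω = 2π·f = 2π·813 = 5108 rad/s.
Step 2 — Component impedances:
  R: Z = R = 1630 Ω
  L: Z = jωL = j·5108·0.0798 = 0 + j407.6 Ω
  C: Z = 1/(jωC) = -j/(ω·C) = 0 - j7.768 Ω
Step 3 — Parallel combination: 1/Z_total = 1/R + 1/L + 1/C; Z_total = 0.03847 - j7.919 Ω = 7.919∠-89.7° Ω.
Step 4 — Source phasor: V = 41.7∠-45.0° V = 29.49 - j29.49 V.
Step 5 — Current: I = V / Z = 3.741 + j3.705 A = 5.266∠44.7° A.
Step 6 — Complex power: S = V·I* = 1.067 - j219.6 VA.
Step 7 — Real power: P = Re(S) = 1.067 W.
Step 8 — Reactive power: Q = Im(S) = -219.6 VAR.
Step 9 — Apparent power: |S| = 219.6 VA.
Step 10 — Power factor: PF = P/|S| = 0.004858 (leading).

(a) P = 1.067 W  (b) Q = -219.6 VAR  (c) S = 219.6 VA  (d) PF = 0.004858 (leading)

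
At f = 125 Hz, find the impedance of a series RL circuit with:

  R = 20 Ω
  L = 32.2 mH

Step 1 — Angular frequency: ω = 2π·f = 2π·125 = 785.4 rad/s.
Step 2 — Component impedances:
  R: Z = R = 20 Ω
  L: Z = jωL = j·785.4·0.0322 = 0 + j25.29 Ω
Step 3 — Series combination: Z_total = R + L = 20 + j25.29 Ω = 32.24∠51.7° Ω.

Z = 20 + j25.29 Ω = 32.24∠51.7° Ω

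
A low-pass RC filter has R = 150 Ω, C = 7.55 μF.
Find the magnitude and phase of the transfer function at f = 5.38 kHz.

Step 1 — Angular frequency: ω = 2π·5380 = 3.38e+04 rad/s.
Step 2 — Transfer function: H(jω) = 1/(1 + jωRC).
Step 3 — Denominator: 1 + jωRC = 1 + j·3.38e+04·150·7.55e-06 = 1 + j38.28.
Step 4 — H = 0.0006819 - j0.0261.
Step 5 — Magnitude: |H| = 0.02611 (-31.7 dB); phase: φ = -88.5°.

|H| = 0.02611 (-31.7 dB), φ = -88.5°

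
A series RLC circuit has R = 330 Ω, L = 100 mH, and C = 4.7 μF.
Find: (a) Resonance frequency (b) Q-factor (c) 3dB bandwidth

Step 1 — Resonance: ω₀ = 1/√(LC) = 1/√(0.1·4.7e-06) = 1459 rad/s.
Step 2 — f₀ = ω₀/(2π) = 232.2 Hz.
Step 3 — Series Q: Q = ω₀L/R = 1459·0.1/330 = 0.442.
Step 4 — Bandwidth: Δω = ω₀/Q = 3300 rad/s; BW = Δω/(2π) = 525.2 Hz.

(a) f₀ = 232.2 Hz  (b) Q = 0.442  (c) BW = 525.2 Hz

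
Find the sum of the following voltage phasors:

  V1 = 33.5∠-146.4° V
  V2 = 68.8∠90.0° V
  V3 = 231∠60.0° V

Step 1 — Convert each phasor to rectangular form:
  V1 = 33.5·(cos(-146.4°) + j·sin(-146.4°)) = -27.9 - j18.54 V
  V2 = 68.8·(cos(90.0°) + j·sin(90.0°)) = 0 + j68.8 V
  V3 = 231·(cos(60.0°) + j·sin(60.0°)) = 115.5 + j200.1 V
Step 2 — Sum components: V_total = 87.6 + j250.3 V.
Step 3 — Convert to polar: |V_total| = 265.2 V, ∠V_total = 70.7°.

V_total = 265.2∠70.7° V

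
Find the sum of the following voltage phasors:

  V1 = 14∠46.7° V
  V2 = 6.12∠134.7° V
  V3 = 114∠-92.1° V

Step 1 — Convert each phasor to rectangular form:
  V1 = 14·(cos(46.7°) + j·sin(46.7°)) = 9.601 + j10.19 V
  V2 = 6.12·(cos(134.7°) + j·sin(134.7°)) = -4.305 + j4.35 V
  V3 = 114·(cos(-92.1°) + j·sin(-92.1°)) = -4.177 - j113.9 V
Step 2 — Sum components: V_total = 1.119 - j99.38 V.
Step 3 — Convert to polar: |V_total| = 99.39 V, ∠V_total = -89.4°.

V_total = 99.39∠-89.4° V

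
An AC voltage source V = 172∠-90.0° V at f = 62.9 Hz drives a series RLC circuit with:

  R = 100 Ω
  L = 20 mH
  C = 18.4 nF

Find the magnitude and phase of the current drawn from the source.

Step 1 — Angular frequency: ω = 2π·f = 2π·62.9 = 395.2 rad/s.
Step 2 — Component impedances:
  R: Z = R = 100 Ω
  L: Z = jωL = j·395.2·0.02 = 0 + j7.904 Ω
  C: Z = 1/(jωC) = -j/(ω·C) = 0 - j1.375e+05 Ω
Step 3 — Series combination: Z_total = R + L + C = 100 - j1.375e+05 Ω = 1.375e+05∠-90.0° Ω.
Step 4 — Source phasor: V = 172∠-90.0° V = 0 - j172 V.
Step 5 — Ohm's law: I = V / Z_total = (0 - j172) / (100 - j1.375e+05) = 0.001251 - j9.097e-07 A.
Step 6 — Convert to polar: |I| = 0.001251 A, ∠I = -0.0°.

I = 0.001251∠-0.0° A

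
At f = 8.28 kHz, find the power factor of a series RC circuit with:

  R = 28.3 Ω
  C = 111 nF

Step 1 — Angular frequency: ω = 2π·f = 2π·8280 = 5.202e+04 rad/s.
Step 2 — Component impedances:
  R: Z = R = 28.3 Ω
  C: Z = 1/(jωC) = -j/(ω·C) = 0 - j173.2 Ω
Step 3 — Series combination: Z_total = R + C = 28.3 - j173.2 Ω = 175.5∠-80.7° Ω.
Step 4 — Power factor: PF = cos(φ) = Re(Z)/|Z| = 28.3/175.5 = 0.1613.
Step 5 — Type: Im(Z) = -173.2 ⇒ leading (phase φ = -80.7°).

PF = 0.1613 (leading, φ = -80.7°)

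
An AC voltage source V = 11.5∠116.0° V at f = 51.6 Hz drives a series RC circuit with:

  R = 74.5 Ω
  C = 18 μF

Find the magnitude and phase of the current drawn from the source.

Step 1 — Angular frequency: ω = 2π·f = 2π·51.6 = 324.2 rad/s.
Step 2 — Component impedances:
  R: Z = R = 74.5 Ω
  C: Z = 1/(jωC) = -j/(ω·C) = 0 - j171.4 Ω
Step 3 — Series combination: Z_total = R + C = 74.5 - j171.4 Ω = 186.9∠-66.5° Ω.
Step 4 — Source phasor: V = 11.5∠116.0° V = -5.041 + j10.34 V.
Step 5 — Ohm's law: I = V / Z_total = (-5.041 + j10.34) / (74.5 - j171.4) = -0.06149 - j0.002687 A.
Step 6 — Convert to polar: |I| = 0.06155 A, ∠I = -177.5°.

I = 0.06155∠-177.5° A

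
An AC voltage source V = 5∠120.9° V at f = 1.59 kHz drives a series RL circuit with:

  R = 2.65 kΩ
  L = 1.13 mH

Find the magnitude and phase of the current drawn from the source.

Step 1 — Angular frequency: ω = 2π·f = 2π·1590 = 9990 rad/s.
Step 2 — Component impedances:
  R: Z = R = 2650 Ω
  L: Z = jωL = j·9990·0.00113 = 0 + j11.29 Ω
Step 3 — Series combination: Z_total = R + L = 2650 + j11.29 Ω = 2650∠0.2° Ω.
Step 4 — Source phasor: V = 5∠120.9° V = -2.568 + j4.29 V.
Step 5 — Ohm's law: I = V / Z_total = (-2.568 + j4.29) / (2650 + j11.29) = -0.000962 + j0.001623 A.
Step 6 — Convert to polar: |I| = 0.001887 A, ∠I = 120.7°.

I = 0.001887∠120.7° A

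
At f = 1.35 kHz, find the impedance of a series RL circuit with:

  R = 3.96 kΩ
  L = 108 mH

Step 1 — Angular frequency: ω = 2π·f = 2π·1350 = 8482 rad/s.
Step 2 — Component impedances:
  R: Z = R = 3960 Ω
  L: Z = jωL = j·8482·0.108 = 0 + j916.1 Ω
Step 3 — Series combination: Z_total = R + L = 3960 + j916.1 Ω = 4065∠13.0° Ω.

Z = 3960 + j916.1 Ω = 4065∠13.0° Ω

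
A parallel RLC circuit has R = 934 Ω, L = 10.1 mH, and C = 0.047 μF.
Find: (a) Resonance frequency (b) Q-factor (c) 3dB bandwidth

Step 1 — Resonance: ω₀ = 1/√(LC) = 1/√(0.0101·4.7e-08) = 4.59e+04 rad/s.
Step 2 — f₀ = ω₀/(2π) = 7305 Hz.
Step 3 — Parallel Q: Q = R/(ω₀L) = 934/(4.59e+04·0.0101) = 2.015.
Step 4 — Bandwidth: Δω = ω₀/Q = 2.278e+04 rad/s; BW = Δω/(2π) = 3626 Hz.

(a) f₀ = 7305 Hz  (b) Q = 2.015  (c) BW = 3626 Hz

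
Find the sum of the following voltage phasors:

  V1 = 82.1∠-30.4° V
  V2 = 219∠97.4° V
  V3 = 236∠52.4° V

Step 1 — Convert each phasor to rectangular form:
  V1 = 82.1·(cos(-30.4°) + j·sin(-30.4°)) = 70.81 - j41.55 V
  V2 = 219·(cos(97.4°) + j·sin(97.4°)) = -28.21 + j217.2 V
  V3 = 236·(cos(52.4°) + j·sin(52.4°)) = 144 + j187 V
Step 2 — Sum components: V_total = 186.6 + j362.6 V.
Step 3 — Convert to polar: |V_total| = 407.8 V, ∠V_total = 62.8°.

V_total = 407.8∠62.8° V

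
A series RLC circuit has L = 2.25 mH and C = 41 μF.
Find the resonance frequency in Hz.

Step 1 — Resonance condition Im(Z)=0 gives ω₀ = 1/√(LC).
Step 2 — ω₀ = 1/√(0.00225·4.1e-05) = 3292 rad/s.
Step 3 — f₀ = ω₀/(2π) = 524 Hz.

f₀ = 524 Hz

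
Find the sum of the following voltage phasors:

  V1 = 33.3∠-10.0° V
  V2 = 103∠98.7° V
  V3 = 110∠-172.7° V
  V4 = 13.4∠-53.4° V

Step 1 — Convert each phasor to rectangular form:
  V1 = 33.3·(cos(-10.0°) + j·sin(-10.0°)) = 32.79 - j5.782 V
  V2 = 103·(cos(98.7°) + j·sin(98.7°)) = -15.58 + j101.8 V
  V3 = 110·(cos(-172.7°) + j·sin(-172.7°)) = -109.1 - j13.98 V
  V4 = 13.4·(cos(-53.4°) + j·sin(-53.4°)) = 7.989 - j10.76 V
Step 2 — Sum components: V_total = -83.9 + j71.3 V.
Step 3 — Convert to polar: |V_total| = 110.1 V, ∠V_total = 139.6°.

V_total = 110.1∠139.6° V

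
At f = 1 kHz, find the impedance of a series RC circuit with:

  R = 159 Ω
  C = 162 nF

Step 1 — Angular frequency: ω = 2π·f = 2π·1000 = 6283 rad/s.
Step 2 — Component impedances:
  R: Z = R = 159 Ω
  C: Z = 1/(jωC) = -j/(ω·C) = 0 - j982.4 Ω
Step 3 — Series combination: Z_total = R + C = 159 - j982.4 Ω = 995.2∠-80.8° Ω.

Z = 159 - j982.4 Ω = 995.2∠-80.8° Ω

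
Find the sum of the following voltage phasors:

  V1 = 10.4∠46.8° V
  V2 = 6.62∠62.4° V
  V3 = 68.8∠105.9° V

Step 1 — Convert each phasor to rectangular form:
  V1 = 10.4·(cos(46.8°) + j·sin(46.8°)) = 7.119 + j7.581 V
  V2 = 6.62·(cos(62.4°) + j·sin(62.4°)) = 3.067 + j5.867 V
  V3 = 68.8·(cos(105.9°) + j·sin(105.9°)) = -18.85 + j66.17 V
Step 2 — Sum components: V_total = -8.662 + j79.62 V.
Step 3 — Convert to polar: |V_total| = 80.09 V, ∠V_total = 96.2°.

V_total = 80.09∠96.2° V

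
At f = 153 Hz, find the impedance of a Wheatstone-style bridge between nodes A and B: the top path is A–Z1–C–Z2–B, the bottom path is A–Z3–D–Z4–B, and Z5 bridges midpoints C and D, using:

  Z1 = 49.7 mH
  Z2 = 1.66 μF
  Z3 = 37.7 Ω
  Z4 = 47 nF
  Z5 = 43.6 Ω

Step 1 — Angular frequency: ω = 2π·f = 2π·153 = 961.3 rad/s.
Step 2 — Component impedances:
  Z1: Z = jωL = j·961.3·0.0497 = 0 + j47.78 Ω
  Z2: Z = 1/(jωC) = -j/(ω·C) = 0 - j626.6 Ω
  Z3: Z = R = 37.7 Ω
  Z4: Z = 1/(jωC) = -j/(ω·C) = 0 - j2.213e+04 Ω
  Z5: Z = R = 43.6 Ω
Step 3 — Bridge requires nodal analysis (the Z5 bridge couples midpoints C and D, so the two paths cannot be reduced to a simple series/parallel combination). Setting node B to ground and injecting 1 A at node A, the 3-node admittance system at A, C, D solves to V_A = Z_AB = 20.29 - j574.9 Ω = 575.3∠-88.0° Ω.

Z = 20.29 - j574.9 Ω = 575.3∠-88.0° Ω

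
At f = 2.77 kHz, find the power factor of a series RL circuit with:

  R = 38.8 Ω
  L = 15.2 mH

Step 1 — Angular frequency: ω = 2π·f = 2π·2770 = 1.74e+04 rad/s.
Step 2 — Component impedances:
  R: Z = R = 38.8 Ω
  L: Z = jωL = j·1.74e+04·0.0152 = 0 + j264.5 Ω
Step 3 — Series combination: Z_total = R + L = 38.8 + j264.5 Ω = 267.4∠81.7° Ω.
Step 4 — Power factor: PF = cos(φ) = Re(Z)/|Z| = 38.8/267.4 = 0.1451.
Step 5 — Type: Im(Z) = 264.5 ⇒ lagging (phase φ = 81.7°).

PF = 0.1451 (lagging, φ = 81.7°)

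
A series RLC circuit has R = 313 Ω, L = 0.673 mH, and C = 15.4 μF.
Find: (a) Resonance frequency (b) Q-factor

Step 1 — Resonance condition Im(Z)=0 gives ω₀ = 1/√(LC).
Step 2 — ω₀ = 1/√(0.000673·1.54e-05) = 9823 rad/s.
Step 3 — f₀ = ω₀/(2π) = 1563 Hz.
Step 4 — Series Q: Q = ω₀L/R = 9823·0.000673/313 = 0.02112.

(a) f₀ = 1563 Hz  (b) Q = 0.02112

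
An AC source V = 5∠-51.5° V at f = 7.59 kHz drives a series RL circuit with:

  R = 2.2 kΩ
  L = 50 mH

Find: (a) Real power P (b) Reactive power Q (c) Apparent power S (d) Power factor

Step 1 — Angular frequency: ω = 2π·f = 2π·7590 = 4.769e+04 rad/s.
Step 2 — Component impedances:
  R: Z = R = 2200 Ω
  L: Z = jωL = j·4.769e+04·0.05 = 0 + j2384 Ω
Step 3 — Series combination: Z_total = R + L = 2200 + j2384 Ω = 3244∠47.3° Ω.
Step 4 — Source phasor: V = 5∠-51.5° V = 3.113 - j3.913 V.
Step 5 — Current: I = V / Z = -0.0002359 - j0.001523 A = 0.001541∠-98.8° A.
Step 6 — Complex power: S = V·I* = 0.005225 + j0.005663 VA.
Step 7 — Real power: P = Re(S) = 0.005225 W.
Step 8 — Reactive power: Q = Im(S) = 0.005663 VAR.
Step 9 — Apparent power: |S| = 0.007706 VA.
Step 10 — Power factor: PF = P/|S| = 0.6781 (lagging).

(a) P = 0.005225 W  (b) Q = 0.005663 VAR  (c) S = 0.007706 VA  (d) PF = 0.6781 (lagging)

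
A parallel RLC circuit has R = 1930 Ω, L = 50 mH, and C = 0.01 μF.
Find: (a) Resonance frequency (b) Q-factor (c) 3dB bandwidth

Step 1 — Resonance: ω₀ = 1/√(LC) = 1/√(0.05·1e-08) = 4.472e+04 rad/s.
Step 2 — f₀ = ω₀/(2π) = 7118 Hz.
Step 3 — Parallel Q: Q = R/(ω₀L) = 1930/(4.472e+04·0.05) = 0.8631.
Step 4 — Bandwidth: Δω = ω₀/Q = 5.181e+04 rad/s; BW = Δω/(2π) = 8246 Hz.

(a) f₀ = 7118 Hz  (b) Q = 0.8631  (c) BW = 8246 Hz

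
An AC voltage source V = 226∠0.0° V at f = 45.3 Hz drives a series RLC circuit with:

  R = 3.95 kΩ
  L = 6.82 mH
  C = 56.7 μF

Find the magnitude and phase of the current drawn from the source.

Step 1 — Angular frequency: ω = 2π·f = 2π·45.3 = 284.6 rad/s.
Step 2 — Component impedances:
  R: Z = R = 3950 Ω
  L: Z = jωL = j·284.6·0.00682 = 0 + j1.941 Ω
  C: Z = 1/(jωC) = -j/(ω·C) = 0 - j61.96 Ω
Step 3 — Series combination: Z_total = R + L + C = 3950 - j60.02 Ω = 3950∠-0.9° Ω.
Step 4 — Source phasor: V = 226∠0.0° V = 226 V.
Step 5 — Ohm's law: I = V / Z_total = (226) / (3950 - j60.02) = 0.0572 + j0.0008692 A.
Step 6 — Convert to polar: |I| = 0.05721 A, ∠I = 0.9°.

I = 0.05721∠0.9° A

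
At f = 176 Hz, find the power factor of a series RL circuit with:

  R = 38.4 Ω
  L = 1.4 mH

Step 1 — Angular frequency: ω = 2π·f = 2π·176 = 1106 rad/s.
Step 2 — Component impedances:
  R: Z = R = 38.4 Ω
  L: Z = jωL = j·1106·0.0014 = 0 + j1.548 Ω
Step 3 — Series combination: Z_total = R + L = 38.4 + j1.548 Ω = 38.43∠2.3° Ω.
Step 4 — Power factor: PF = cos(φ) = Re(Z)/|Z| = 38.4/38.43 = 0.9992.
Step 5 — Type: Im(Z) = 1.548 ⇒ lagging (phase φ = 2.3°).

PF = 0.9992 (lagging, φ = 2.3°)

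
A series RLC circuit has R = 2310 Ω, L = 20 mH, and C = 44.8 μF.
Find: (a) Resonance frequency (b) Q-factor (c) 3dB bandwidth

Step 1 — Resonance: ω₀ = 1/√(LC) = 1/√(0.02·4.48e-05) = 1056 rad/s.
Step 2 — f₀ = ω₀/(2π) = 168.1 Hz.
Step 3 — Series Q: Q = ω₀L/R = 1056·0.02/2310 = 0.009147.
Step 4 — Bandwidth: Δω = ω₀/Q = 1.155e+05 rad/s; BW = Δω/(2π) = 1.838e+04 Hz.

(a) f₀ = 168.1 Hz  (b) Q = 0.009147  (c) BW = 1.838e+04 Hz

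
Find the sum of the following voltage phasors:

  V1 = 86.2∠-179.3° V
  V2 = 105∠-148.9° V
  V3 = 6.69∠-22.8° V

Step 1 — Convert each phasor to rectangular form:
  V1 = 86.2·(cos(-179.3°) + j·sin(-179.3°)) = -86.19 - j1.053 V
  V2 = 105·(cos(-148.9°) + j·sin(-148.9°)) = -89.91 - j54.24 V
  V3 = 6.69·(cos(-22.8°) + j·sin(-22.8°)) = 6.167 - j2.592 V
Step 2 — Sum components: V_total = -169.9 - j57.88 V.
Step 3 — Convert to polar: |V_total| = 179.5 V, ∠V_total = -161.2°.

V_total = 179.5∠-161.2° V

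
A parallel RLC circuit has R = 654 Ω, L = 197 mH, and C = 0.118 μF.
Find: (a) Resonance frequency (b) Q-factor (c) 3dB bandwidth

Step 1 — Resonance: ω₀ = 1/√(LC) = 1/√(0.197·1.18e-07) = 6559 rad/s.
Step 2 — f₀ = ω₀/(2π) = 1044 Hz.
Step 3 — Parallel Q: Q = R/(ω₀L) = 654/(6559·0.197) = 0.5062.
Step 4 — Bandwidth: Δω = ω₀/Q = 1.296e+04 rad/s; BW = Δω/(2π) = 2062 Hz.

(a) f₀ = 1044 Hz  (b) Q = 0.5062  (c) BW = 2062 Hz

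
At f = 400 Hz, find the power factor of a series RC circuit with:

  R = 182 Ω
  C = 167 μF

Step 1 — Angular frequency: ω = 2π·f = 2π·400 = 2513 rad/s.
Step 2 — Component impedances:
  R: Z = R = 182 Ω
  C: Z = 1/(jωC) = -j/(ω·C) = 0 - j2.383 Ω
Step 3 — Series combination: Z_total = R + C = 182 - j2.383 Ω = 182∠-0.8° Ω.
Step 4 — Power factor: PF = cos(φ) = Re(Z)/|Z| = 182/182.02 = 0.9999.
Step 5 — Type: Im(Z) = -2.383 ⇒ leading (phase φ = -0.8°).

PF = 0.9999 (leading, φ = -0.8°)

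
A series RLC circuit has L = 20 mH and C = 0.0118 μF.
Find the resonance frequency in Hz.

Step 1 — Resonance condition Im(Z)=0 gives ω₀ = 1/√(LC).
Step 2 — ω₀ = 1/√(0.02·1.18e-08) = 6.509e+04 rad/s.
Step 3 — f₀ = ω₀/(2π) = 1.036e+04 Hz.

f₀ = 1.036e+04 Hz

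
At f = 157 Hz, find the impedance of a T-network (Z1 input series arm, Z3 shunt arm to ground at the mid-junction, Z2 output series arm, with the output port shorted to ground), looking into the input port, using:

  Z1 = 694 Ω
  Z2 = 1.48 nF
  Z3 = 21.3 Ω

Step 1 — Angular frequency: ω = 2π·f = 2π·157 = 986.5 rad/s.
Step 2 — Component impedances:
  Z1: Z = R = 694 Ω
  Z2: Z = 1/(jωC) = -j/(ω·C) = 0 - j6.849e+05 Ω
  Z3: Z = R = 21.3 Ω
Step 3 — With the output port shorted to ground, the output series arm Z2 runs from the junction to ground; the shunt arm Z3 also runs from the junction to ground. They appear in parallel: Z3 || Z2 = 21.3 - j0.0006624 Ω.
Step 4 — Series with input arm Z1: Z_in = Z1 + (Z3 || Z2) = 715.3 - j0.0006624 Ω = 715.3∠-0.0° Ω.

Z = 715.3 - j0.0006624 Ω = 715.3∠-0.0° Ω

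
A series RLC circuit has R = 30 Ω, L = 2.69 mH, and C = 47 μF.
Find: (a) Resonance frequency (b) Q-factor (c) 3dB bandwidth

Step 1 — Resonance condition Im(Z)=0 gives ω₀ = 1/√(LC).
Step 2 — ω₀ = 1/√(0.00269·4.7e-05) = 2812 rad/s.
Step 3 — f₀ = ω₀/(2π) = 447.6 Hz.
Step 4 — Series Q: Q = ω₀L/R = 2812·0.00269/30 = 0.2522.
Step 5 — 3dB bandwidth: Δω = ω₀/Q = 1.115e+04 rad/s; BW = Δω/(2π) = 1775 Hz.

(a) f₀ = 447.6 Hz  (b) Q = 0.2522  (c) BW = 1775 Hz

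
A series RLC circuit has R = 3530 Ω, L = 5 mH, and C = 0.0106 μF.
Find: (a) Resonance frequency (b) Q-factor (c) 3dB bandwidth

Step 1 — Resonance: ω₀ = 1/√(LC) = 1/√(0.005·1.06e-08) = 1.374e+05 rad/s.
Step 2 — f₀ = ω₀/(2π) = 2.186e+04 Hz.
Step 3 — Series Q: Q = ω₀L/R = 1.374e+05·0.005/3530 = 0.1946.
Step 4 — Bandwidth: Δω = ω₀/Q = 7.06e+05 rad/s; BW = Δω/(2π) = 1.124e+05 Hz.

(a) f₀ = 2.186e+04 Hz  (b) Q = 0.1946  (c) BW = 1.124e+05 Hz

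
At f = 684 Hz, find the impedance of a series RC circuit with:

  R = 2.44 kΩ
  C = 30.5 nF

Step 1 — Angular frequency: ω = 2π·f = 2π·684 = 4298 rad/s.
Step 2 — Component impedances:
  R: Z = R = 2440 Ω
  C: Z = 1/(jωC) = -j/(ω·C) = 0 - j7629 Ω
Step 3 — Series combination: Z_total = R + C = 2440 - j7629 Ω = 8010∠-72.3° Ω.

Z = 2440 - j7629 Ω = 8010∠-72.3° Ω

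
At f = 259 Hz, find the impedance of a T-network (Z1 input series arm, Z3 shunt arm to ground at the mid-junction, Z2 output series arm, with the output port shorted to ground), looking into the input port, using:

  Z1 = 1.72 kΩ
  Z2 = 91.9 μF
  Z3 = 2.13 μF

Step 1 — Angular frequency: ω = 2π·f = 2π·259 = 1627 rad/s.
Step 2 — Component impedances:
  Z1: Z = R = 1720 Ω
  Z2: Z = 1/(jωC) = -j/(ω·C) = 0 - j6.687 Ω
  Z3: Z = 1/(jωC) = -j/(ω·C) = 0 - j288.5 Ω
Step 3 — With the output port shorted to ground, the output series arm Z2 runs from the junction to ground; the shunt arm Z3 also runs from the junction to ground. They appear in parallel: Z3 || Z2 = 0 - j6.535 Ω.
Step 4 — Series with input arm Z1: Z_in = Z1 + (Z3 || Z2) = 1720 - j6.535 Ω = 1720∠-0.2° Ω.

Z = 1720 - j6.535 Ω = 1720∠-0.2° Ω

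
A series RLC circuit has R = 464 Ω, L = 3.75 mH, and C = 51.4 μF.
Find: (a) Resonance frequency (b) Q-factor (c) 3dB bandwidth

Step 1 — Resonance: ω₀ = 1/√(LC) = 1/√(0.00375·5.14e-05) = 2278 rad/s.
Step 2 — f₀ = ω₀/(2π) = 362.5 Hz.
Step 3 — Series Q: Q = ω₀L/R = 2278·0.00375/464 = 0.01841.
Step 4 — Bandwidth: Δω = ω₀/Q = 1.237e+05 rad/s; BW = Δω/(2π) = 1.969e+04 Hz.

(a) f₀ = 362.5 Hz  (b) Q = 0.01841  (c) BW = 1.969e+04 Hz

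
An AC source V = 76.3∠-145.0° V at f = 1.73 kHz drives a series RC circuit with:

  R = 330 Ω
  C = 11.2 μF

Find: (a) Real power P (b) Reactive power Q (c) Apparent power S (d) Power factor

Step 1 — Angular frequency: ω = 2π·f = 2π·1730 = 1.087e+04 rad/s.
Step 2 — Component impedances:
  R: Z = R = 330 Ω
  C: Z = 1/(jωC) = -j/(ω·C) = 0 - j8.214 Ω
Step 3 — Series combination: Z_total = R + C = 330 - j8.214 Ω = 330.1∠-1.4° Ω.
Step 4 — Source phasor: V = 76.3∠-145.0° V = -62.5 - j43.76 V.
Step 5 — Current: I = V / Z = -0.186 - j0.1372 A = 0.2311∠-143.6° A.
Step 6 — Complex power: S = V·I* = 17.63 - j0.4388 VA.
Step 7 — Real power: P = Re(S) = 17.63 W.
Step 8 — Reactive power: Q = Im(S) = -0.4388 VAR.
Step 9 — Apparent power: |S| = 17.64 VA.
Step 10 — Power factor: PF = P/|S| = 0.9997 (leading).

(a) P = 17.63 W  (b) Q = -0.4388 VAR  (c) S = 17.64 VA  (d) PF = 0.9997 (leading)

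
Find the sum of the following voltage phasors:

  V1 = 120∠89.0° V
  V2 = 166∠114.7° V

Step 1 — Convert each phasor to rectangular form:
  V1 = 120·(cos(89.0°) + j·sin(89.0°)) = 2.094 + j120 V
  V2 = 166·(cos(114.7°) + j·sin(114.7°)) = -69.37 + j150.8 V
Step 2 — Sum components: V_total = -67.27 + j270.8 V.
Step 3 — Convert to polar: |V_total| = 279 V, ∠V_total = 104.0°.

V_total = 279∠104.0° V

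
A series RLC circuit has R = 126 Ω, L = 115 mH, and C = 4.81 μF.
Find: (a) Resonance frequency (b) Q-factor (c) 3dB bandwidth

Step 1 — Resonance: ω₀ = 1/√(LC) = 1/√(0.115·4.81e-06) = 1345 rad/s.
Step 2 — f₀ = ω₀/(2π) = 214 Hz.
Step 3 — Series Q: Q = ω₀L/R = 1345·0.115/126 = 1.227.
Step 4 — Bandwidth: Δω = ω₀/Q = 1096 rad/s; BW = Δω/(2π) = 174.4 Hz.

(a) f₀ = 214 Hz  (b) Q = 1.227  (c) BW = 174.4 Hz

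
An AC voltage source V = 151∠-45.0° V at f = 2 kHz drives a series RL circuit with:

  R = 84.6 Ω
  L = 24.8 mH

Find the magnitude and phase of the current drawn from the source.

Step 1 — Angular frequency: ω = 2π·f = 2π·2000 = 1.257e+04 rad/s.
Step 2 — Component impedances:
  R: Z = R = 84.6 Ω
  L: Z = jωL = j·1.257e+04·0.0248 = 0 + j311.6 Ω
Step 3 — Series combination: Z_total = R + L = 84.6 + j311.6 Ω = 322.9∠74.8° Ω.
Step 4 — Source phasor: V = 151∠-45.0° V = 106.8 - j106.8 V.
Step 5 — Ohm's law: I = V / Z_total = (106.8 - j106.8) / (84.6 + j311.6) = -0.2325 - j0.4057 A.
Step 6 — Convert to polar: |I| = 0.4676 A, ∠I = -119.8°.

I = 0.4676∠-119.8° A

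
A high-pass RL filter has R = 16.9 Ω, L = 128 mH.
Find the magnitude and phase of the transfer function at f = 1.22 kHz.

Step 1 — Angular frequency: ω = 2π·1220 = 7665 rad/s.
Step 2 — Transfer function: H(jω) = jωL/(R + jωL).
Step 3 — Numerator jωL = j·981.2; denominator R + jωL = 16.9 + j981.2.
Step 4 — H = 0.9997 + j0.01722.
Step 5 — Magnitude: |H| = 0.9999 (-0.0 dB); phase: φ = 1.0°.

|H| = 0.9999 (-0.0 dB), φ = 1.0°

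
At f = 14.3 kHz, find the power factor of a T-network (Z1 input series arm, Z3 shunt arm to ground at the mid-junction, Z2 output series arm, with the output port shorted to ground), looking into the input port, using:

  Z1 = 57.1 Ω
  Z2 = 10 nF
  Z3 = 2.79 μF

Step 1 — Angular frequency: ω = 2π·f = 2π·1.43e+04 = 8.985e+04 rad/s.
Step 2 — Component impedances:
  Z1: Z = R = 57.1 Ω
  Z2: Z = 1/(jωC) = -j/(ω·C) = 0 - j1113 Ω
  Z3: Z = 1/(jωC) = -j/(ω·C) = 0 - j3.989 Ω
Step 3 — With the output port shorted to ground, the output series arm Z2 runs from the junction to ground; the shunt arm Z3 also runs from the junction to ground. They appear in parallel: Z3 || Z2 = 0 - j3.975 Ω.
Step 4 — Series with input arm Z1: Z_in = Z1 + (Z3 || Z2) = 57.1 - j3.975 Ω = 57.24∠-4.0° Ω.
Step 5 — Power factor: PF = cos(φ) = Re(Z)/|Z| = 57.1/57.24 = 0.9976.
Step 6 — Type: Im(Z) = -3.975 ⇒ leading (phase φ = -4.0°).

PF = 0.9976 (leading, φ = -4.0°)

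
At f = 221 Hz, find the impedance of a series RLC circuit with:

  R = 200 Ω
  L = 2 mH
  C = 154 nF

Step 1 — Angular frequency: ω = 2π·f = 2π·221 = 1389 rad/s.
Step 2 — Component impedances:
  R: Z = R = 200 Ω
  L: Z = jωL = j·1389·0.002 = 0 + j2.777 Ω
  C: Z = 1/(jωC) = -j/(ω·C) = 0 - j4676 Ω
Step 3 — Series combination: Z_total = R + L + C = 200 - j4674 Ω = 4678∠-87.5° Ω.

Z = 200 - j4674 Ω = 4678∠-87.5° Ω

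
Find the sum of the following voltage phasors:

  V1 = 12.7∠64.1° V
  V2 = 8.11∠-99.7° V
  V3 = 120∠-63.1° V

Step 1 — Convert each phasor to rectangular form:
  V1 = 12.7·(cos(64.1°) + j·sin(64.1°)) = 5.547 + j11.42 V
  V2 = 8.11·(cos(-99.7°) + j·sin(-99.7°)) = -1.366 - j7.994 V
  V3 = 120·(cos(-63.1°) + j·sin(-63.1°)) = 54.29 - j107 V
Step 2 — Sum components: V_total = 58.47 - j103.6 V.
Step 3 — Convert to polar: |V_total| = 118.9 V, ∠V_total = -60.6°.

V_total = 118.9∠-60.6° V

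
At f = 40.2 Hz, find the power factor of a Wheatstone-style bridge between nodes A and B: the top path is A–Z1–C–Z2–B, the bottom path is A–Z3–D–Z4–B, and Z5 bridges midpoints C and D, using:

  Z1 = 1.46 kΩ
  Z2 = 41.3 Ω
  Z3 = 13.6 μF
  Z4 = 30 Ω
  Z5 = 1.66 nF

Step 1 — Angular frequency: ω = 2π·f = 2π·40.2 = 252.6 rad/s.
Step 2 — Component impedances:
  Z1: Z = R = 1460 Ω
  Z2: Z = R = 41.3 Ω
  Z3: Z = 1/(jωC) = -j/(ω·C) = 0 - j291.1 Ω
  Z4: Z = R = 30 Ω
  Z5: Z = 1/(jωC) = -j/(ω·C) = 0 - j2.385e+06 Ω
Step 3 — Bridge requires nodal analysis (the Z5 bridge couples midpoints C and D, so the two paths cannot be reduced to a simple series/parallel combination). Setting node B to ground and injecting 1 A at node A, the 3-node admittance system at A, C, D solves to V_A = Z_AB = 80.75 - j270.1 Ω = 281.9∠-73.4° Ω.
Step 4 — Power factor: PF = cos(φ) = Re(Z)/|Z| = 80.751/281.87 = 0.2865.
Step 5 — Type: Im(Z) = -270.1 ⇒ leading (phase φ = -73.4°).

PF = 0.2865 (leading, φ = -73.4°)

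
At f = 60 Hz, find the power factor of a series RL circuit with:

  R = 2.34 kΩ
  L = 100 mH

Step 1 — Angular frequency: ω = 2π·f = 2π·60 = 377 rad/s.
Step 2 — Component impedances:
  R: Z = R = 2340 Ω
  L: Z = jωL = j·377·0.1 = 0 + j37.7 Ω
Step 3 — Series combination: Z_total = R + L = 2340 + j37.7 Ω = 2340∠0.9° Ω.
Step 4 — Power factor: PF = cos(φ) = Re(Z)/|Z| = 2340/2340.3 = 0.9999.
Step 5 — Type: Im(Z) = 37.7 ⇒ lagging (phase φ = 0.9°).

PF = 0.9999 (lagging, φ = 0.9°)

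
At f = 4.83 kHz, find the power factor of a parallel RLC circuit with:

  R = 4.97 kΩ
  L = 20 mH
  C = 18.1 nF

Step 1 — Angular frequency: ω = 2π·f = 2π·4830 = 3.035e+04 rad/s.
Step 2 — Component impedances:
  R: Z = R = 4970 Ω
  L: Z = jωL = j·3.035e+04·0.02 = 0 + j607 Ω
  C: Z = 1/(jωC) = -j/(ω·C) = 0 - j1821 Ω
Step 3 — Parallel combination: 1/Z_total = 1/R + 1/L + 1/C; Z_total = 161.4 + j881 Ω = 895.6∠79.6° Ω.
Step 4 — Power factor: PF = cos(φ) = Re(Z)/|Z| = 161.4/895.6 = 0.1802.
Step 5 — Type: Im(Z) = 881 ⇒ lagging (phase φ = 79.6°).

PF = 0.1802 (lagging, φ = 79.6°)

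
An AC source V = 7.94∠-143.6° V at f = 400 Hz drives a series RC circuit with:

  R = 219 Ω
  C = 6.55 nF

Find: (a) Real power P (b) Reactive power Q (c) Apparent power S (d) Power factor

Step 1 — Angular frequency: ω = 2π·f = 2π·400 = 2513 rad/s.
Step 2 — Component impedances:
  R: Z = R = 219 Ω
  C: Z = 1/(jωC) = -j/(ω·C) = 0 - j6.075e+04 Ω
Step 3 — Series combination: Z_total = R + C = 219 - j6.075e+04 Ω = 6.075e+04∠-89.8° Ω.
Step 4 — Source phasor: V = 7.94∠-143.6° V = -6.391 - j4.712 V.
Step 5 — Current: I = V / Z = 7.718e-05 - j0.0001055 A = 0.0001307∠-53.8° A.
Step 6 — Complex power: S = V·I* = 3.741e-06 - j0.001038 VA.
Step 7 — Real power: P = Re(S) = 3.741e-06 W.
Step 8 — Reactive power: Q = Im(S) = -0.001038 VAR.
Step 9 — Apparent power: |S| = 0.001038 VA.
Step 10 — Power factor: PF = P/|S| = 0.003605 (leading).

(a) P = 3.741e-06 W  (b) Q = -0.001038 VAR  (c) S = 0.001038 VA  (d) PF = 0.003605 (leading)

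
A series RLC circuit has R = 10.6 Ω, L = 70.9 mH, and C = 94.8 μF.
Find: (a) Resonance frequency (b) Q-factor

Step 1 — Resonance condition Im(Z)=0 gives ω₀ = 1/√(LC).
Step 2 — ω₀ = 1/√(0.0709·9.48e-05) = 385.7 rad/s.
Step 3 — f₀ = ω₀/(2π) = 61.39 Hz.
Step 4 — Series Q: Q = ω₀L/R = 385.7·0.0709/10.6 = 2.58.

(a) f₀ = 61.39 Hz  (b) Q = 2.58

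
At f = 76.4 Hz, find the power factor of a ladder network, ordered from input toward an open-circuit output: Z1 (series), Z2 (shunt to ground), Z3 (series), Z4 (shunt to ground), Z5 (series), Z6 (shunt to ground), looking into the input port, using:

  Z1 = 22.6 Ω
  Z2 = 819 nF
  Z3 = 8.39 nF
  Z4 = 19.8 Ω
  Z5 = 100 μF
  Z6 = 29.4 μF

Step 1 — Angular frequency: ω = 2π·f = 2π·76.4 = 480 rad/s.
Step 2 — Component impedances:
  Z1: Z = R = 22.6 Ω
  Z2: Z = 1/(jωC) = -j/(ω·C) = 0 - j2544 Ω
  Z3: Z = 1/(jωC) = -j/(ω·C) = 0 - j2.483e+05 Ω
  Z4: Z = R = 19.8 Ω
  Z5: Z = 1/(jωC) = -j/(ω·C) = 0 - j20.83 Ω
  Z6: Z = 1/(jωC) = -j/(ω·C) = 0 - j70.86 Ω
Step 3 — Ladder network (open output): work backward from the far end, alternating series and parallel combinations. Z_in = 22.6 - j2518 Ω = 2518∠-89.5° Ω.
Step 4 — Power factor: PF = cos(φ) = Re(Z)/|Z| = 22.602/2517.9 = 0.008977.
Step 5 — Type: Im(Z) = -2518 ⇒ leading (phase φ = -89.5°).

PF = 0.008977 (leading, φ = -89.5°)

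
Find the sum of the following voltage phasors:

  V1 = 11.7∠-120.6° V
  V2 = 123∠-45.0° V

Step 1 — Convert each phasor to rectangular form:
  V1 = 11.7·(cos(-120.6°) + j·sin(-120.6°)) = -5.956 - j10.07 V
  V2 = 123·(cos(-45.0°) + j·sin(-45.0°)) = 86.97 - j86.97 V
Step 2 — Sum components: V_total = 81.02 - j97.04 V.
Step 3 — Convert to polar: |V_total| = 126.4 V, ∠V_total = -50.1°.

V_total = 126.4∠-50.1° V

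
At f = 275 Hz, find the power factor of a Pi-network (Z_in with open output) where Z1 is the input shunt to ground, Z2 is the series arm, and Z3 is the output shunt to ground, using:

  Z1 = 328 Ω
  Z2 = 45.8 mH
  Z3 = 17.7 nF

Step 1 — Angular frequency: ω = 2π·f = 2π·275 = 1728 rad/s.
Step 2 — Component impedances:
  Z1: Z = R = 328 Ω
  Z2: Z = jωL = j·1728·0.0458 = 0 + j79.14 Ω
  Z3: Z = 1/(jωC) = -j/(ω·C) = 0 - j3.27e+04 Ω
Step 3 — With open output, the series arm Z2 and the output shunt Z3 appear in series to ground: Z2 + Z3 = 0 - j3.262e+04 Ω.
Step 4 — Parallel with input shunt Z1: Z_in = Z1 || (Z2 + Z3) = 328 - j3.298 Ω = 328∠-0.6° Ω.
Step 5 — Power factor: PF = cos(φ) = Re(Z)/|Z| = 327.9668/327.9834 = 0.9999.
Step 6 — Type: Im(Z) = -3.298 ⇒ leading (phase φ = -0.6°).

PF = 0.9999 (leading, φ = -0.6°)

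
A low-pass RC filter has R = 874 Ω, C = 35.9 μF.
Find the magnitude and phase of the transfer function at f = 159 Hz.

Step 1 — Angular frequency: ω = 2π·159 = 999 rad/s.
Step 2 — Transfer function: H(jω) = 1/(1 + jωRC).
Step 3 — Denominator: 1 + jωRC = 1 + j·999·874·3.59e-05 = 1 + j31.35.
Step 4 — H = 0.001017 - j0.03187.
Step 5 — Magnitude: |H| = 0.03189 (-29.9 dB); phase: φ = -88.2°.

|H| = 0.03189 (-29.9 dB), φ = -88.2°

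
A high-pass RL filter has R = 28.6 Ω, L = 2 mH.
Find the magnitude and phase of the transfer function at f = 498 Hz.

Step 1 — Angular frequency: ω = 2π·498 = 3129 rad/s.
Step 2 — Transfer function: H(jω) = jωL/(R + jωL).
Step 3 — Numerator jωL = j·6.258; denominator R + jωL = 28.6 + j6.258.
Step 4 — H = 0.04569 + j0.2088.
Step 5 — Magnitude: |H| = 0.2138 (-13.4 dB); phase: φ = 77.7°.

|H| = 0.2138 (-13.4 dB), φ = 77.7°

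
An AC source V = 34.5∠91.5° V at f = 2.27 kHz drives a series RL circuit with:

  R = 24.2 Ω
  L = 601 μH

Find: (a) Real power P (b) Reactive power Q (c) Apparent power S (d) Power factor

Step 1 — Angular frequency: ω = 2π·f = 2π·2270 = 1.426e+04 rad/s.
Step 2 — Component impedances:
  R: Z = R = 24.2 Ω
  L: Z = jωL = j·1.426e+04·0.000601 = 0 + j8.572 Ω
Step 3 — Series combination: Z_total = R + L = 24.2 + j8.572 Ω = 25.67∠19.5° Ω.
Step 4 — Source phasor: V = 34.5∠91.5° V = -0.9031 + j34.49 V.
Step 5 — Current: I = V / Z = 0.4154 + j1.278 A = 1.344∠72.0° A.
Step 6 — Complex power: S = V·I* = 43.7 + j15.48 VA.
Step 7 — Real power: P = Re(S) = 43.7 W.
Step 8 — Reactive power: Q = Im(S) = 15.48 VAR.
Step 9 — Apparent power: |S| = 46.36 VA.
Step 10 — Power factor: PF = P/|S| = 0.9426 (lagging).

(a) P = 43.7 W  (b) Q = 15.48 VAR  (c) S = 46.36 VA  (d) PF = 0.9426 (lagging)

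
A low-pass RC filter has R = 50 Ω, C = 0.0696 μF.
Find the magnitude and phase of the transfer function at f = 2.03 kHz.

Step 1 — Angular frequency: ω = 2π·2030 = 1.275e+04 rad/s.
Step 2 — Transfer function: H(jω) = 1/(1 + jωRC).
Step 3 — Denominator: 1 + jωRC = 1 + j·1.275e+04·50·6.96e-08 = 1 + j0.04439.
Step 4 — H = 0.998 - j0.0443.
Step 5 — Magnitude: |H| = 0.999 (-0.0 dB); phase: φ = -2.5°.

|H| = 0.999 (-0.0 dB), φ = -2.5°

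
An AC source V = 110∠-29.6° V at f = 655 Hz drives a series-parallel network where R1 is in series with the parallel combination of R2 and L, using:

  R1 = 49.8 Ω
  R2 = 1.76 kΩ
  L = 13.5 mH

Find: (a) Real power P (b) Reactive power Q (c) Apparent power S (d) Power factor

Step 1 — Angular frequency: ω = 2π·f = 2π·655 = 4115 rad/s.
Step 2 — Component impedances:
  R1: Z = R = 49.8 Ω
  R2: Z = R = 1760 Ω
  L: Z = jωL = j·4115·0.0135 = 0 + j55.56 Ω
Step 3 — Parallel branch: R2 || L = 1/(1/R2 + 1/L) = 1.752 + j55.5 Ω.
Step 4 — Series with R1: Z_total = R1 + (R2 || L) = 51.55 + j55.5 Ω = 75.75∠47.1° Ω.
Step 5 — Source phasor: V = 110∠-29.6° V = 95.64 - j54.33 V.
Step 6 — Current: I = V / Z = 0.3337 - j1.413 A = 1.452∠-76.7° A.
Step 7 — Complex power: S = V·I* = 108.7 + j117 VA.
Step 8 — Real power: P = Re(S) = 108.7 W.
Step 9 — Reactive power: Q = Im(S) = 117 VAR.
Step 10 — Apparent power: |S| = 159.7 VA.
Step 11 — Power factor: PF = P/|S| = 0.6805 (lagging).

(a) P = 108.7 W  (b) Q = 117 VAR  (c) S = 159.7 VA  (d) PF = 0.6805 (lagging)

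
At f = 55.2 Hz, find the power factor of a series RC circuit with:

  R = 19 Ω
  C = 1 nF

Step 1 — Angular frequency: ω = 2π·f = 2π·55.2 = 346.8 rad/s.
Step 2 — Component impedances:
  R: Z = R = 19 Ω
  C: Z = 1/(jωC) = -j/(ω·C) = 0 - j2.883e+06 Ω
Step 3 — Series combination: Z_total = R + C = 19 - j2.883e+06 Ω = 2.883e+06∠-90.0° Ω.
Step 4 — Power factor: PF = cos(φ) = Re(Z)/|Z| = 19/2.883e+06 = 6.59e-06.
Step 5 — Type: Im(Z) = -2.883e+06 ⇒ leading (phase φ = -90.0°).

PF = 6.59e-06 (leading, φ = -90.0°)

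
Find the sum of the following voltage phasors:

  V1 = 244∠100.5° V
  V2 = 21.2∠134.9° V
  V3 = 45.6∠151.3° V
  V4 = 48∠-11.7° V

Step 1 — Convert each phasor to rectangular form:
  V1 = 244·(cos(100.5°) + j·sin(100.5°)) = -44.47 + j239.9 V
  V2 = 21.2·(cos(134.9°) + j·sin(134.9°)) = -14.96 + j15.02 V
  V3 = 45.6·(cos(151.3°) + j·sin(151.3°)) = -40 + j21.9 V
  V4 = 48·(cos(-11.7°) + j·sin(-11.7°)) = 47 - j9.734 V
Step 2 — Sum components: V_total = -52.43 + j267.1 V.
Step 3 — Convert to polar: |V_total| = 272.2 V, ∠V_total = 101.1°.

V_total = 272.2∠101.1° V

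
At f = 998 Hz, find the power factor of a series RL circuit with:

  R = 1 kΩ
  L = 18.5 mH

Step 1 — Angular frequency: ω = 2π·f = 2π·998 = 6271 rad/s.
Step 2 — Component impedances:
  R: Z = R = 1000 Ω
  L: Z = jωL = j·6271·0.0185 = 0 + j116 Ω
Step 3 — Series combination: Z_total = R + L = 1000 + j116 Ω = 1007∠6.6° Ω.
Step 4 — Power factor: PF = cos(φ) = Re(Z)/|Z| = 1000/1006.7 = 0.9933.
Step 5 — Type: Im(Z) = 116 ⇒ lagging (phase φ = 6.6°).

PF = 0.9933 (lagging, φ = 6.6°)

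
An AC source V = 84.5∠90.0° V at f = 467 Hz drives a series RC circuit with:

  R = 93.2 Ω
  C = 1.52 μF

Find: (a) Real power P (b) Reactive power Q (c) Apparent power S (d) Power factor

Step 1 — Angular frequency: ω = 2π·f = 2π·467 = 2934 rad/s.
Step 2 — Component impedances:
  R: Z = R = 93.2 Ω
  C: Z = 1/(jωC) = -j/(ω·C) = 0 - j224.2 Ω
Step 3 — Series combination: Z_total = R + C = 93.2 - j224.2 Ω = 242.8∠-67.4° Ω.
Step 4 — Source phasor: V = 84.5∠90.0° V = 0 + j84.5 V.
Step 5 — Current: I = V / Z = -0.3213 + j0.1336 A = 0.348∠157.4° A.
Step 6 — Complex power: S = V·I* = 11.29 - j27.15 VA.
Step 7 — Real power: P = Re(S) = 11.29 W.
Step 8 — Reactive power: Q = Im(S) = -27.15 VAR.
Step 9 — Apparent power: |S| = 29.41 VA.
Step 10 — Power factor: PF = P/|S| = 0.3838 (leading).

(a) P = 11.29 W  (b) Q = -27.15 VAR  (c) S = 29.41 VA  (d) PF = 0.3838 (leading)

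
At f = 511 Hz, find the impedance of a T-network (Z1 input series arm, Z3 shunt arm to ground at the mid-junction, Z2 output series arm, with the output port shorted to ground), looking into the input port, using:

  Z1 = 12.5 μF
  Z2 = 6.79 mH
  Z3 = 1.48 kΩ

Step 1 — Angular frequency: ω = 2π·f = 2π·511 = 3211 rad/s.
Step 2 — Component impedances:
  Z1: Z = 1/(jωC) = -j/(ω·C) = 0 - j24.92 Ω
  Z2: Z = jωL = j·3211·0.00679 = 0 + j21.8 Ω
  Z3: Z = R = 1480 Ω
Step 3 — With the output port shorted to ground, the output series arm Z2 runs from the junction to ground; the shunt arm Z3 also runs from the junction to ground. They appear in parallel: Z3 || Z2 = 0.3211 + j21.8 Ω.
Step 4 — Series with input arm Z1: Z_in = Z1 + (Z3 || Z2) = 0.3211 - j3.121 Ω = 3.137∠-84.1° Ω.

Z = 0.3211 - j3.121 Ω = 3.137∠-84.1° Ω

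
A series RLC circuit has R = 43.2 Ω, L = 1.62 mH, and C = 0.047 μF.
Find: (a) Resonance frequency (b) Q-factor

Step 1 — Resonance condition Im(Z)=0 gives ω₀ = 1/√(LC).
Step 2 — ω₀ = 1/√(0.00162·4.7e-08) = 1.146e+05 rad/s.
Step 3 — f₀ = ω₀/(2π) = 1.824e+04 Hz.
Step 4 — Series Q: Q = ω₀L/R = 1.146e+05·0.00162/43.2 = 4.298.

(a) f₀ = 1.824e+04 Hz  (b) Q = 4.298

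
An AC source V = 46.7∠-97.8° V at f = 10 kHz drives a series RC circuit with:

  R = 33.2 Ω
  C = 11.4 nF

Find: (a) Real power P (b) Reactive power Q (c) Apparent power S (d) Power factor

Step 1 — Angular frequency: ω = 2π·f = 2π·1e+04 = 6.283e+04 rad/s.
Step 2 — Component impedances:
  R: Z = R = 33.2 Ω
  C: Z = 1/(jωC) = -j/(ω·C) = 0 - j1396 Ω
Step 3 — Series combination: Z_total = R + C = 33.2 - j1396 Ω = 1396∠-88.6° Ω.
Step 4 — Source phasor: V = 46.7∠-97.8° V = -6.338 - j46.27 V.
Step 5 — Current: I = V / Z = 0.03301 - j0.005325 A = 0.03344∠-9.2° A.
Step 6 — Complex power: S = V·I* = 0.03713 - j1.561 VA.
Step 7 — Real power: P = Re(S) = 0.03713 W.
Step 8 — Reactive power: Q = Im(S) = -1.561 VAR.
Step 9 — Apparent power: |S| = 1.562 VA.
Step 10 — Power factor: PF = P/|S| = 0.02377 (leading).

(a) P = 0.03713 W  (b) Q = -1.561 VAR  (c) S = 1.562 VA  (d) PF = 0.02377 (leading)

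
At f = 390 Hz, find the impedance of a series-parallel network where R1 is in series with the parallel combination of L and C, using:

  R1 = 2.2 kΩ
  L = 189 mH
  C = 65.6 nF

Step 1 — Angular frequency: ω = 2π·f = 2π·390 = 2450 rad/s.
Step 2 — Component impedances:
  R1: Z = R = 2200 Ω
  L: Z = jωL = j·2450·0.189 = 0 + j463.1 Ω
  C: Z = 1/(jωC) = -j/(ω·C) = 0 - j6221 Ω
Step 3 — Parallel branch: L || C = 1/(1/L + 1/C) = 0 + j500.4 Ω.
Step 4 — Series with R1: Z_total = R1 + (L || C) = 2200 + j500.4 Ω = 2256∠12.8° Ω.

Z = 2200 + j500.4 Ω = 2256∠12.8° Ω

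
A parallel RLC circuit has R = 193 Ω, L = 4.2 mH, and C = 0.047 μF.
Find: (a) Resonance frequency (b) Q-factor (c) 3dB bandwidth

Step 1 — Resonance: ω₀ = 1/√(LC) = 1/√(0.0042·4.7e-08) = 7.117e+04 rad/s.
Step 2 — f₀ = ω₀/(2π) = 1.133e+04 Hz.
Step 3 — Parallel Q: Q = R/(ω₀L) = 193/(7.117e+04·0.0042) = 0.6456.
Step 4 — Bandwidth: Δω = ω₀/Q = 1.102e+05 rad/s; BW = Δω/(2π) = 1.755e+04 Hz.

(a) f₀ = 1.133e+04 Hz  (b) Q = 0.6456  (c) BW = 1.755e+04 Hz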